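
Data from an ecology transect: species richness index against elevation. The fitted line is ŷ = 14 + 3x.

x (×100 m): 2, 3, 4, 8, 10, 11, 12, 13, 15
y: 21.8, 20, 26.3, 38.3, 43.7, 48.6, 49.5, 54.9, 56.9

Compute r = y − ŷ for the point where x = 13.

ŷ = 14 + 3·13 = 53
r = 54.9 − 53 = 1.9

r = 1.9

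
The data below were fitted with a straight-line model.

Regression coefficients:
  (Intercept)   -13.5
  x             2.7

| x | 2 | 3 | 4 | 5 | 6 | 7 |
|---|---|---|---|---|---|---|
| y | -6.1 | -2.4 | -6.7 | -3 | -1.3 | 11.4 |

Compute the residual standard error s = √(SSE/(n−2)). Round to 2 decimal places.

s = 4.74

x=2: ŷ = -13.5 + 2.7·2 = -8.1; r = -6.1 − (-8.1) = 2
x=3: ŷ = -13.5 + 2.7·3 = -5.4; r = -2.4 − (-5.4) = 3
x=4: ŷ = -13.5 + 2.7·4 = -2.7; r = -6.7 − (-2.7) = -4
x=5: ŷ = -13.5 + 2.7·5 = 0; r = -3 − 0 = -3
x=6: ŷ = -13.5 + 2.7·6 = 2.7; r = -1.3 − 2.7 = -4
x=7: ŷ = -13.5 + 2.7·7 = 5.4; r = 11.4 − 5.4 = 6
SSE = 4 + 9 + 16 + 9 + 16 + 36 = 90
s = √(90/4) = √22.5 ≈ 4.74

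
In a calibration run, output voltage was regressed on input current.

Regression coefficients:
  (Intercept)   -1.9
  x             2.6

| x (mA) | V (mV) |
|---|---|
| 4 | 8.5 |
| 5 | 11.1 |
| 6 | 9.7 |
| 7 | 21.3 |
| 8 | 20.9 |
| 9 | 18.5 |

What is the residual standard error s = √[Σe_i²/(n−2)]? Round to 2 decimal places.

s = 3.67

x=4: ŷ = -1.9 + 2.6·4 = 8.5; e = 8.5 − 8.5 = 0
x=5: ŷ = -1.9 + 2.6·5 = 11.1; e = 11.1 − 11.1 = 0
x=6: ŷ = -1.9 + 2.6·6 = 13.7; e = 9.7 − 13.7 = -4
x=7: ŷ = -1.9 + 2.6·7 = 16.3; e = 21.3 − 16.3 = 5
x=8: ŷ = -1.9 + 2.6·8 = 18.9; e = 20.9 − 18.9 = 2
x=9: ŷ = -1.9 + 2.6·9 = 21.5; e = 18.5 − 21.5 = -3
SSE = 0 + 0 + 16 + 25 + 4 + 9 = 54
s = √(54/4) = √13.5 ≈ 3.67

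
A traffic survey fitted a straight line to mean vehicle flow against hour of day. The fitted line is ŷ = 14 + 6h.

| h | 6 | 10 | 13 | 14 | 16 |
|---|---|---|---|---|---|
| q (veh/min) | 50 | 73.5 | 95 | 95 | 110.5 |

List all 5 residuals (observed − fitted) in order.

h=6: ŷ = 14 + 6·6 = 50; e = 50 − 50 = 0
h=10: ŷ = 14 + 6·10 = 74; e = 73.5 − 74 = -0.5
h=13: ŷ = 14 + 6·13 = 92; e = 95 − 92 = 3
h=14: ŷ = 14 + 6·14 = 98; e = 95 − 98 = -3
h=16: ŷ = 14 + 6·16 = 110; e = 110.5 − 110 = 0.5

0, -0.5, 3, -3, 0.5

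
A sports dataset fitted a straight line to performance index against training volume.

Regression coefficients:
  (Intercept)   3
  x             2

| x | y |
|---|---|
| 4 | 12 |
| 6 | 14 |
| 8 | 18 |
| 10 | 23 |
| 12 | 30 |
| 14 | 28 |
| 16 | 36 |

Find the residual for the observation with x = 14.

e = -3

ŷ = 3 + 2·14 = 31
e = 28 − 31 = -3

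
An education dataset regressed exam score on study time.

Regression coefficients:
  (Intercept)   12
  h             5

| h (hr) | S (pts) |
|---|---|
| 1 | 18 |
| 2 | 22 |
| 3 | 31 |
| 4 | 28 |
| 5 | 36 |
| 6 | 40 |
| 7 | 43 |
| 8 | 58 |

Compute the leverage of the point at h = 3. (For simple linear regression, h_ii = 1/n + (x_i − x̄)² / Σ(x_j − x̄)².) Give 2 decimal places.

h = 0.18

h̄ = (1 + 2 + 3 + 4 + 5 + 6 + 7 + 8)/8 = 4.5
Σ(h − h̄)² = 12.25 + 6.25 + 2.25 + 0.25 + 0.25 + 2.25 + 6.25 + 12.25 = 42
h = 1/8 + (-1.5)²/42 = 0.125 + 0.0535714 = 0.18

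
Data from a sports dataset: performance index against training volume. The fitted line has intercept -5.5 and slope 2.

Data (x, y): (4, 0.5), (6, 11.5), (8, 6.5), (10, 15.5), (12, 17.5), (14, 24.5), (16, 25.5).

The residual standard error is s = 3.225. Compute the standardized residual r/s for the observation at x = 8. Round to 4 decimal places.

ŷ = -5.5 + 2·8 = 10.5
r = 6.5 − 10.5 = -4
r/s = -4 / 3.225 = -1.2403

-1.2403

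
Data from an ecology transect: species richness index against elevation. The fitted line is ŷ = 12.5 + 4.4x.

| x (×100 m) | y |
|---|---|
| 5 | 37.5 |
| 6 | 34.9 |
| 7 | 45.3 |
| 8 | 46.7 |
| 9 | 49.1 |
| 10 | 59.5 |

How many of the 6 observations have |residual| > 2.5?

x=5: ŷ = 12.5 + 4.4·5 = 34.5; e = 37.5 − 34.5 = 3
x=6: ŷ = 12.5 + 4.4·6 = 38.9; e = 34.9 − 38.9 = -4
x=7: ŷ = 12.5 + 4.4·7 = 43.3; e = 45.3 − 43.3 = 2
x=8: ŷ = 12.5 + 4.4·8 = 47.7; e = 46.7 − 47.7 = -1
x=9: ŷ = 12.5 + 4.4·9 = 52.1; e = 49.1 − 52.1 = -3
x=10: ŷ = 12.5 + 4.4·10 = 56.5; e = 59.5 − 56.5 = 3
|e| > 2.5: x=5 (|e|=3), x=6 (|e|=4), x=9 (|e|=3), x=10 (|e|=3) → 4

4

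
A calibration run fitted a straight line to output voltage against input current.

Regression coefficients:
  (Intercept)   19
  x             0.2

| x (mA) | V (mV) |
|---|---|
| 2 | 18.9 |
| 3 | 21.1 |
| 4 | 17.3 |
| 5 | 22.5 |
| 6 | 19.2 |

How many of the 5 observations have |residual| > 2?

2

x=2: V̂ = 19 + 0.2·2 = 19.4; e = 18.9 − 19.4 = -0.5
x=3: V̂ = 19 + 0.2·3 = 19.6; e = 21.1 − 19.6 = 1.5
x=4: V̂ = 19 + 0.2·4 = 19.8; e = 17.3 − 19.8 = -2.5
x=5: V̂ = 19 + 0.2·5 = 20; e = 22.5 − 20 = 2.5
x=6: V̂ = 19 + 0.2·6 = 20.2; e = 19.2 − 20.2 = -1
|e| > 2: x=4 (|e|=2.5), x=5 (|e|=2.5) → 2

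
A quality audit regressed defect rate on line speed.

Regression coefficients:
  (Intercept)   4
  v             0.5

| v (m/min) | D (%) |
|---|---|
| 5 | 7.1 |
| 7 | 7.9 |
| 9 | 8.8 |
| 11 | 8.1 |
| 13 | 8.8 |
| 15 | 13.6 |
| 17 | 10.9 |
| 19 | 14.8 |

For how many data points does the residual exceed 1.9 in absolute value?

1

v=5: D̂ = 4 + 0.5·5 = 6.5; e = 7.1 − 6.5 = 0.6
v=7: D̂ = 4 + 0.5·7 = 7.5; e = 7.9 − 7.5 = 0.4
v=9: D̂ = 4 + 0.5·9 = 8.5; e = 8.8 − 8.5 = 0.3
v=11: D̂ = 4 + 0.5·11 = 9.5; e = 8.1 − 9.5 = -1.4
v=13: D̂ = 4 + 0.5·13 = 10.5; e = 8.8 − 10.5 = -1.7
v=15: D̂ = 4 + 0.5·15 = 11.5; e = 13.6 − 11.5 = 2.1
v=17: D̂ = 4 + 0.5·17 = 12.5; e = 10.9 − 12.5 = -1.6
v=19: D̂ = 4 + 0.5·19 = 13.5; e = 14.8 − 13.5 = 1.3
|e| > 1.9: v=15 (|e|=2.1) → 1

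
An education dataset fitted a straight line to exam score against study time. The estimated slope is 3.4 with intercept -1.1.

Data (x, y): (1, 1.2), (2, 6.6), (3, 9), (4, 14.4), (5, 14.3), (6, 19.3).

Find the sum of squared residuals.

SSE = 8.2

x=1: ŷ = -1.1 + 3.4·1 = 2.3; r = 1.2 − 2.3 = -1.1
x=2: ŷ = -1.1 + 3.4·2 = 5.7; r = 6.6 − 5.7 = 0.9
x=3: ŷ = -1.1 + 3.4·3 = 9.1; r = 9 − 9.1 = -0.1
x=4: ŷ = -1.1 + 3.4·4 = 12.5; r = 14.4 − 12.5 = 1.9
x=5: ŷ = -1.1 + 3.4·5 = 15.9; r = 14.3 − 15.9 = -1.6
x=6: ŷ = -1.1 + 3.4·6 = 19.3; r = 19.3 − 19.3 = 0
SSE = 1.21 + 0.81 + 0.01 + 3.61 + 2.56 + 0 = 8.2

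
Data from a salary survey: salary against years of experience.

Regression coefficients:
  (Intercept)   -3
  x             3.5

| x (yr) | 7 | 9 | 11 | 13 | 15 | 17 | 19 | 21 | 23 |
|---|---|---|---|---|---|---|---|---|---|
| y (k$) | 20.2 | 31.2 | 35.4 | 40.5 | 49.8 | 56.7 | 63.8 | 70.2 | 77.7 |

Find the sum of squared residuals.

SSE = 13.34

x=7: ŷ = -3 + 3.5·7 = 21.5; r = 20.2 − 21.5 = -1.3
x=9: ŷ = -3 + 3.5·9 = 28.5; r = 31.2 − 28.5 = 2.7
x=11: ŷ = -3 + 3.5·11 = 35.5; r = 35.4 − 35.5 = -0.1
x=13: ŷ = -3 + 3.5·13 = 42.5; r = 40.5 − 42.5 = -2
x=15: ŷ = -3 + 3.5·15 = 49.5; r = 49.8 − 49.5 = 0.3
x=17: ŷ = -3 + 3.5·17 = 56.5; r = 56.7 − 56.5 = 0.2
x=19: ŷ = -3 + 3.5·19 = 63.5; r = 63.8 − 63.5 = 0.3
x=21: ŷ = -3 + 3.5·21 = 70.5; r = 70.2 − 70.5 = -0.3
x=23: ŷ = -3 + 3.5·23 = 77.5; r = 77.7 − 77.5 = 0.2
SSE = 1.69 + 7.29 + 0.01 + 4 + 0.09 + 0.04 + 0.09 + 0.09 + 0.04 = 13.34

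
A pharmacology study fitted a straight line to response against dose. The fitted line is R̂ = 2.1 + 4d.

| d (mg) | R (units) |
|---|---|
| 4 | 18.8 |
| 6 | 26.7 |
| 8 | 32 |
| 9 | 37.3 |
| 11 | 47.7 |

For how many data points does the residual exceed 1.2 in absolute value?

2

d=4: R̂ = 2.1 + 4·4 = 18.1; e = 18.8 − 18.1 = 0.7
d=6: R̂ = 2.1 + 4·6 = 26.1; e = 26.7 − 26.1 = 0.6
d=8: R̂ = 2.1 + 4·8 = 34.1; e = 32 − 34.1 = -2.1
d=9: R̂ = 2.1 + 4·9 = 38.1; e = 37.3 − 38.1 = -0.8
d=11: R̂ = 2.1 + 4·11 = 46.1; e = 47.7 − 46.1 = 1.6
|e| > 1.2: d=8 (|e|=2.1), d=11 (|e|=1.6) → 2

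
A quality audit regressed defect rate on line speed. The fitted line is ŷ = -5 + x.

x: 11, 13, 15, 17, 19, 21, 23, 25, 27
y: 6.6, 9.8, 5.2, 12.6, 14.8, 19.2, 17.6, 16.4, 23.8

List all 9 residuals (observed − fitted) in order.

0.6, 1.8, -4.8, 0.6, 0.8, 3.2, -0.4, -3.6, 1.8

x=11: ŷ = -5 + 11 = 6; r = 6.6 − 6 = 0.6
x=13: ŷ = -5 + 13 = 8; r = 9.8 − 8 = 1.8
x=15: ŷ = -5 + 15 = 10; r = 5.2 − 10 = -4.8
x=17: ŷ = -5 + 17 = 12; r = 12.6 − 12 = 0.6
x=19: ŷ = -5 + 19 = 14; r = 14.8 − 14 = 0.8
x=21: ŷ = -5 + 21 = 16; r = 19.2 − 16 = 3.2
x=23: ŷ = -5 + 23 = 18; r = 17.6 − 18 = -0.4
x=25: ŷ = -5 + 25 = 20; r = 16.4 − 20 = -3.6
x=27: ŷ = -5 + 27 = 22; r = 23.8 − 22 = 1.8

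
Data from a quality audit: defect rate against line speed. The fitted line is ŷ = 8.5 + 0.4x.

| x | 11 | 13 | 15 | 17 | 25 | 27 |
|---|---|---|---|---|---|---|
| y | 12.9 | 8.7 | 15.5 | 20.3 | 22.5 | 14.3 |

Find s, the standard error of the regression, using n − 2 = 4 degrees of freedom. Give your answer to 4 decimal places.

s = 4.7958

x=11: ŷ = 8.5 + 0.4·11 = 12.9; e = 12.9 − 12.9 = 0
x=13: ŷ = 8.5 + 0.4·13 = 13.7; e = 8.7 − 13.7 = -5
x=15: ŷ = 8.5 + 0.4·15 = 14.5; e = 15.5 − 14.5 = 1
x=17: ŷ = 8.5 + 0.4·17 = 15.3; e = 20.3 − 15.3 = 5
x=25: ŷ = 8.5 + 0.4·25 = 18.5; e = 22.5 − 18.5 = 4
x=27: ŷ = 8.5 + 0.4·27 = 19.3; e = 14.3 − 19.3 = -5
SSE = 0 + 25 + 1 + 25 + 16 + 25 = 92
s = √(92/4) = √23 ≈ 4.7958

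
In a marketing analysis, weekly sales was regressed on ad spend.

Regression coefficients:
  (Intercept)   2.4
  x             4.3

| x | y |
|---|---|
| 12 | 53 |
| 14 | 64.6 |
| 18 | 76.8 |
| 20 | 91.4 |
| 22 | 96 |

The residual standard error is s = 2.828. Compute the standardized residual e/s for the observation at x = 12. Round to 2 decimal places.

ŷ = 2.4 + 4.3·12 = 54
e = 53 − 54 = -1
e/s = -1 / 2.828 = -0.35

-0.35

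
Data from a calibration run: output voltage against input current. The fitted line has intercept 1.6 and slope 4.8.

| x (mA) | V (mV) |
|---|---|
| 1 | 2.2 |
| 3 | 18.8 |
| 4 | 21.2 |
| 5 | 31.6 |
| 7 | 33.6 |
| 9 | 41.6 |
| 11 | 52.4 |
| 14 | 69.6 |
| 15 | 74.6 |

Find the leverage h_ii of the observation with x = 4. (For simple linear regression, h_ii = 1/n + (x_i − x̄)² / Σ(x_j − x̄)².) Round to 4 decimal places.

x̄ = (1 + 3 + 4 + 5 + 7 + 9 + 11 + 14 + 15)/9 = 7.66667
Σ(x − x̄)² = 44.4444 + 21.7778 + 13.4444 + 7.11111 + 0.444444 + 1.77778 + 11.1111 + 40.1111 + 53.7778 = 194
h = 1/9 + (-3.66667)²/194 = 0.111111 + 0.0693013 = 0.1804

h = 0.1804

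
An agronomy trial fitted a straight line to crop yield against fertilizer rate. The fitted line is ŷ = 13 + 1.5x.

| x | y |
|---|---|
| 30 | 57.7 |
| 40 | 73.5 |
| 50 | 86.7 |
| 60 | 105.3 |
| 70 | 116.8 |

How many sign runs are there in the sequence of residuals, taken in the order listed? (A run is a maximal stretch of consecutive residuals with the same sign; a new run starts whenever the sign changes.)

x=30: ŷ = 13 + 1.5·30 = 58; r = 57.7 − 58 = -0.3
x=40: ŷ = 13 + 1.5·40 = 73; r = 73.5 − 73 = 0.5
x=50: ŷ = 13 + 1.5·50 = 88; r = 86.7 − 88 = -1.3
x=60: ŷ = 13 + 1.5·60 = 103; r = 105.3 − 103 = 2.3
x=70: ŷ = 13 + 1.5·70 = 118; r = 116.8 − 118 = -1.2
Signs: − + − + −
Runs: −×1, +×1, −×1, +×1, −×1 → 5

5 runs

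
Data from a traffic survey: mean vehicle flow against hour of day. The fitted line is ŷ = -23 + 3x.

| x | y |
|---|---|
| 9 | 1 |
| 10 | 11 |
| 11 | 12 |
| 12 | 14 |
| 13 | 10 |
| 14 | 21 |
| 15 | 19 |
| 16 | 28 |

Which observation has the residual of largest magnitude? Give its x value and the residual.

x = 13, e = -6

x=9: ŷ = -23 + 3·9 = 4; e = 1 − 4 = -3
x=10: ŷ = -23 + 3·10 = 7; e = 11 − 7 = 4
x=11: ŷ = -23 + 3·11 = 10; e = 12 − 10 = 2
x=12: ŷ = -23 + 3·12 = 13; e = 14 − 13 = 1
x=13: ŷ = -23 + 3·13 = 16; e = 10 − 16 = -6
x=14: ŷ = -23 + 3·14 = 19; e = 21 − 19 = 2
x=15: ŷ = -23 + 3·15 = 22; e = 19 − 22 = -3
x=16: ŷ = -23 + 3·16 = 25; e = 28 − 25 = 3
Largest |e| is 6 at x = 13, residual -6.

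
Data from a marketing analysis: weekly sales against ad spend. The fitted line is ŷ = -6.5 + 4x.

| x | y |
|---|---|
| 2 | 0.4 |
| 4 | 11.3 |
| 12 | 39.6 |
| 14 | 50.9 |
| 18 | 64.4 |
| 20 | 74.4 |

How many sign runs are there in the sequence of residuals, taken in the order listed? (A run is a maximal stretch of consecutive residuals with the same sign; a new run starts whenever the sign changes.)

x=2: ŷ = -6.5 + 4·2 = 1.5; e = 0.4 − 1.5 = -1.1
x=4: ŷ = -6.5 + 4·4 = 9.5; e = 11.3 − 9.5 = 1.8
x=12: ŷ = -6.5 + 4·12 = 41.5; e = 39.6 − 41.5 = -1.9
x=14: ŷ = -6.5 + 4·14 = 49.5; e = 50.9 − 49.5 = 1.4
x=18: ŷ = -6.5 + 4·18 = 65.5; e = 64.4 − 65.5 = -1.1
x=20: ŷ = -6.5 + 4·20 = 73.5; e = 74.4 − 73.5 = 0.9
Signs: − + − + − +
Runs: −×1, +×1, −×1, +×1, −×1, +×1 → 6

6 runs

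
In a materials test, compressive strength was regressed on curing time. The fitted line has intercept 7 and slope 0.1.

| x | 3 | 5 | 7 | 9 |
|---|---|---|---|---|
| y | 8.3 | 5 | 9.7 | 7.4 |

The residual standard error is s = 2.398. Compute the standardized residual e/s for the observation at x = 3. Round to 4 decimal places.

ŷ = 7 + 0.1·3 = 7.3
e = 8.3 − 7.3 = 1
e/s = 1 / 2.398 = 0.4170

0.4170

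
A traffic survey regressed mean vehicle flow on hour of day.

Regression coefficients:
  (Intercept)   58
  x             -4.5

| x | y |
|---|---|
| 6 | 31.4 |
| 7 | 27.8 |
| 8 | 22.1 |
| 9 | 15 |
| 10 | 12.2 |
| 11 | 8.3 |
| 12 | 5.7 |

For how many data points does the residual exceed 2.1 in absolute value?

x=6: ŷ = 58 − 4.5·6 = 31; e = 31.4 − 31 = 0.4
x=7: ŷ = 58 − 4.5·7 = 26.5; e = 27.8 − 26.5 = 1.3
x=8: ŷ = 58 − 4.5·8 = 22; e = 22.1 − 22 = 0.1
x=9: ŷ = 58 − 4.5·9 = 17.5; e = 15 − 17.5 = -2.5
x=10: ŷ = 58 − 4.5·10 = 13; e = 12.2 − 13 = -0.8
x=11: ŷ = 58 − 4.5·11 = 8.5; e = 8.3 − 8.5 = -0.2
x=12: ŷ = 58 − 4.5·12 = 4; e = 5.7 − 4 = 1.7
|e| > 2.1: x=9 (|e|=2.5) → 1

1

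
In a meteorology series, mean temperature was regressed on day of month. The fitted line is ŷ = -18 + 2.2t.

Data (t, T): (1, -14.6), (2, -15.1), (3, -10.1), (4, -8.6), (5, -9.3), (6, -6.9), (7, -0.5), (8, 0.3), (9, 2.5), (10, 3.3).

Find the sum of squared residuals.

SSE = 21.32

t=1: ŷ = -18 + 2.2·1 = -15.8; e = -14.6 − (-15.8) = 1.2
t=2: ŷ = -18 + 2.2·2 = -13.6; e = -15.1 − (-13.6) = -1.5
t=3: ŷ = -18 + 2.2·3 = -11.4; e = -10.1 − (-11.4) = 1.3
t=4: ŷ = -18 + 2.2·4 = -9.2; e = -8.6 − (-9.2) = 0.6
t=5: ŷ = -18 + 2.2·5 = -7; e = -9.3 − (-7) = -2.3
t=6: ŷ = -18 + 2.2·6 = -4.8; e = -6.9 − (-4.8) = -2.1
t=7: ŷ = -18 + 2.2·7 = -2.6; e = -0.5 − (-2.6) = 2.1
t=8: ŷ = -18 + 2.2·8 = -0.4; e = 0.3 − (-0.4) = 0.7
t=9: ŷ = -18 + 2.2·9 = 1.8; e = 2.5 − 1.8 = 0.7
t=10: ŷ = -18 + 2.2·10 = 4; e = 3.3 − 4 = -0.7
SSE = 1.44 + 2.25 + 1.69 + 0.36 + 5.29 + 4.41 + 4.41 + 0.49 + 0.49 + 0.49 = 21.32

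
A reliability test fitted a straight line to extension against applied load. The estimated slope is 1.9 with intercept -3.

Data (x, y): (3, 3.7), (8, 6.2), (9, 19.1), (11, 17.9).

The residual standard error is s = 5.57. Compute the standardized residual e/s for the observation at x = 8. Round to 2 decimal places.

-1.08

ŷ = -3 + 1.9·8 = 12.2
e = 6.2 − 12.2 = -6
e/s = -6 / 5.57 = -1.08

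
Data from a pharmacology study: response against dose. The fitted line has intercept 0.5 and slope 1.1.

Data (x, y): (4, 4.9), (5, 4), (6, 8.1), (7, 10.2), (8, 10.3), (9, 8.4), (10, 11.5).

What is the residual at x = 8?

ŷ = 0.5 + 1.1·8 = 9.3
r = 10.3 − 9.3 = 1

r = 1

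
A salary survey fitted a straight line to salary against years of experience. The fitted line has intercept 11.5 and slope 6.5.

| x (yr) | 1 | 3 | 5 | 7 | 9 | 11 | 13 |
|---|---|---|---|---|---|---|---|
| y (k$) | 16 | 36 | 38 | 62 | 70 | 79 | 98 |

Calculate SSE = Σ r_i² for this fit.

x=1: ŷ = 11.5 + 6.5·1 = 18; r = 16 − 18 = -2
x=3: ŷ = 11.5 + 6.5·3 = 31; r = 36 − 31 = 5
x=5: ŷ = 11.5 + 6.5·5 = 44; r = 38 − 44 = -6
x=7: ŷ = 11.5 + 6.5·7 = 57; r = 62 − 57 = 5
x=9: ŷ = 11.5 + 6.5·9 = 70; r = 70 − 70 = 0
x=11: ŷ = 11.5 + 6.5·11 = 83; r = 79 − 83 = -4
x=13: ŷ = 11.5 + 6.5·13 = 96; r = 98 − 96 = 2
SSE = 4 + 25 + 36 + 25 + 0 + 16 + 4 = 110

SSE = 110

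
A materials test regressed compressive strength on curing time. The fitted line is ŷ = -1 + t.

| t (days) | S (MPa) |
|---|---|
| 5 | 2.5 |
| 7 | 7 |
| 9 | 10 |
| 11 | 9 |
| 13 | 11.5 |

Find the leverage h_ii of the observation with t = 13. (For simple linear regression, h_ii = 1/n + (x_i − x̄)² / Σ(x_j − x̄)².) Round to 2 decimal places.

t̄ = (5 + 7 + 9 + 11 + 13)/5 = 9
Σ(t − t̄)² = 16 + 4 + 0 + 4 + 16 = 40
h = 1/5 + (4)²/40 = 0.2 + 0.4 = 0.60

h = 0.60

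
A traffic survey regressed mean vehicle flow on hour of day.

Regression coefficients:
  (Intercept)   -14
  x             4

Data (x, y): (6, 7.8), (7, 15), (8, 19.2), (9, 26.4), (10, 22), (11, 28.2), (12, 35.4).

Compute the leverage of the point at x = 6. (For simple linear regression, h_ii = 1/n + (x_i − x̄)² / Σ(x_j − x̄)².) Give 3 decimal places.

h = 0.464

x̄ = (6 + 7 + 8 + 9 + 10 + 11 + 12)/7 = 9
Σ(x − x̄)² = 9 + 4 + 1 + 0 + 1 + 4 + 9 = 28
h = 1/7 + (-3)²/28 = 0.142857 + 0.321429 = 0.464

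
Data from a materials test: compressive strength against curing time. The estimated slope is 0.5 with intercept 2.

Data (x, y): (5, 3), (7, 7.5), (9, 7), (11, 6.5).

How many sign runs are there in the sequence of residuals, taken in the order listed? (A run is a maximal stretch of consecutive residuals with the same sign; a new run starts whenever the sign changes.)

x=5: ŷ = 2 + 0.5·5 = 4.5; e = 3 − 4.5 = -1.5
x=7: ŷ = 2 + 0.5·7 = 5.5; e = 7.5 − 5.5 = 2
x=9: ŷ = 2 + 0.5·9 = 6.5; e = 7 − 6.5 = 0.5
x=11: ŷ = 2 + 0.5·11 = 7.5; e = 6.5 − 7.5 = -1
Signs: − + + −
Runs: −×1, +×2, −×1 → 3

3 runs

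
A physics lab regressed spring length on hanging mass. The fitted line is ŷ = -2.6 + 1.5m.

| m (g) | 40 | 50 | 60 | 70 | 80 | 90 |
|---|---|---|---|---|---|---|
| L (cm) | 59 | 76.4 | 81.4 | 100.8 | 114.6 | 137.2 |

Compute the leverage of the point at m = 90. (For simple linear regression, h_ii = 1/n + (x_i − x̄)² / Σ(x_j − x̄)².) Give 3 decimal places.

m̄ = (40 + 50 + 60 + 70 + 80 + 90)/6 = 65
Σ(m − m̄)² = 625 + 225 + 25 + 25 + 225 + 625 = 1750
h = 1/6 + (25)²/1750 = 0.166667 + 0.357143 = 0.524

h = 0.524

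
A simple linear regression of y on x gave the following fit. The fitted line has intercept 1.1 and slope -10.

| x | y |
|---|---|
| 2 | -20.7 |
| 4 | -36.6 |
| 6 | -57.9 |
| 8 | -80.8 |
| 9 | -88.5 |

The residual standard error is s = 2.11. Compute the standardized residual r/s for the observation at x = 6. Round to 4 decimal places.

0.4739

ŷ = 1.1 − 10·6 = -58.9
r = -57.9 − (-58.9) = 1
r/s = 1 / 2.11 = 0.4739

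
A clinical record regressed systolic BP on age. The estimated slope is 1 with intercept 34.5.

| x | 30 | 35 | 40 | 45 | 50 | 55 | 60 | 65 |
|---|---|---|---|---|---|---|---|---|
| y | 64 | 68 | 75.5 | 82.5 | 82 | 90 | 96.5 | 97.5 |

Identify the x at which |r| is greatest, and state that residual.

x = 45, r = 3

x=30: ŷ = 34.5 + 30 = 64.5; r = 64 − 64.5 = -0.5
x=35: ŷ = 34.5 + 35 = 69.5; r = 68 − 69.5 = -1.5
x=40: ŷ = 34.5 + 40 = 74.5; r = 75.5 − 74.5 = 1
x=45: ŷ = 34.5 + 45 = 79.5; r = 82.5 − 79.5 = 3
x=50: ŷ = 34.5 + 50 = 84.5; r = 82 − 84.5 = -2.5
x=55: ŷ = 34.5 + 55 = 89.5; r = 90 − 89.5 = 0.5
x=60: ŷ = 34.5 + 60 = 94.5; r = 96.5 − 94.5 = 2
x=65: ŷ = 34.5 + 65 = 99.5; r = 97.5 − 99.5 = -2
Largest |r| is 3 at x = 45, residual 3.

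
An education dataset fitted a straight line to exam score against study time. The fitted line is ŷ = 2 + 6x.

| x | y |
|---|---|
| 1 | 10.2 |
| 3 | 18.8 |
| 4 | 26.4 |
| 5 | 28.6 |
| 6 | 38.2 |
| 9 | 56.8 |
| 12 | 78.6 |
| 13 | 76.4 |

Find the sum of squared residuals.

SSE = 52.8

x=1: ŷ = 2 + 6·1 = 8; r = 10.2 − 8 = 2.2
x=3: ŷ = 2 + 6·3 = 20; r = 18.8 − 20 = -1.2
x=4: ŷ = 2 + 6·4 = 26; r = 26.4 − 26 = 0.4
x=5: ŷ = 2 + 6·5 = 32; r = 28.6 − 32 = -3.4
x=6: ŷ = 2 + 6·6 = 38; r = 38.2 − 38 = 0.2
x=9: ŷ = 2 + 6·9 = 56; r = 56.8 − 56 = 0.8
x=12: ŷ = 2 + 6·12 = 74; r = 78.6 − 74 = 4.6
x=13: ŷ = 2 + 6·13 = 80; r = 76.4 − 80 = -3.6
SSE = 4.84 + 1.44 + 0.16 + 11.56 + 0.04 + 0.64 + 21.16 + 12.96 = 52.8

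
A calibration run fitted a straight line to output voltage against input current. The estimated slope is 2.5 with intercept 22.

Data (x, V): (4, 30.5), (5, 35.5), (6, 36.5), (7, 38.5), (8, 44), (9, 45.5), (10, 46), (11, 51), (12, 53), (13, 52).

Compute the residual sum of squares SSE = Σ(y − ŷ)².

x=4: V̂ = 22 + 2.5·4 = 32; e = 30.5 − 32 = -1.5
x=5: V̂ = 22 + 2.5·5 = 34.5; e = 35.5 − 34.5 = 1
x=6: V̂ = 22 + 2.5·6 = 37; e = 36.5 − 37 = -0.5
x=7: V̂ = 22 + 2.5·7 = 39.5; e = 38.5 − 39.5 = -1
x=8: V̂ = 22 + 2.5·8 = 42; e = 44 − 42 = 2
x=9: V̂ = 22 + 2.5·9 = 44.5; e = 45.5 − 44.5 = 1
x=10: V̂ = 22 + 2.5·10 = 47; e = 46 − 47 = -1
x=11: V̂ = 22 + 2.5·11 = 49.5; e = 51 − 49.5 = 1.5
x=12: V̂ = 22 + 2.5·12 = 52; e = 53 − 52 = 1
x=13: V̂ = 22 + 2.5·13 = 54.5; e = 52 − 54.5 = -2.5
SSE = 2.25 + 1 + 0.25 + 1 + 4 + 1 + 1 + 2.25 + 1 + 6.25 = 20

SSE = 20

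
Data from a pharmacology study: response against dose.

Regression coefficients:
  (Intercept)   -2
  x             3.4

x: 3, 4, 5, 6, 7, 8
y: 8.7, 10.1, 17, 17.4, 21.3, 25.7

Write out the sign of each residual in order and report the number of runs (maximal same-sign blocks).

x=3: ŷ = -2 + 3.4·3 = 8.2; r = 8.7 − 8.2 = 0.5
x=4: ŷ = -2 + 3.4·4 = 11.6; r = 10.1 − 11.6 = -1.5
x=5: ŷ = -2 + 3.4·5 = 15; r = 17 − 15 = 2
x=6: ŷ = -2 + 3.4·6 = 18.4; r = 17.4 − 18.4 = -1
x=7: ŷ = -2 + 3.4·7 = 21.8; r = 21.3 − 21.8 = -0.5
x=8: ŷ = -2 + 3.4·8 = 25.2; r = 25.7 − 25.2 = 0.5
Signs: + − + − − +
Runs: +×1, −×1, +×1, −×2, +×1 → 5

5 runs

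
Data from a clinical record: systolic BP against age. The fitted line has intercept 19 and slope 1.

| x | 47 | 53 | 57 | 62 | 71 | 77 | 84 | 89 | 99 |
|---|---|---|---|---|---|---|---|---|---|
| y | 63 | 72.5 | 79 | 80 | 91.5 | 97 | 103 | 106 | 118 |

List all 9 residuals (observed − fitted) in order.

-3, 0.5, 3, -1, 1.5, 1, 0, -2, 0

x=47: ŷ = 19 + 47 = 66; r = 63 − 66 = -3
x=53: ŷ = 19 + 53 = 72; r = 72.5 − 72 = 0.5
x=57: ŷ = 19 + 57 = 76; r = 79 − 76 = 3
x=62: ŷ = 19 + 62 = 81; r = 80 − 81 = -1
x=71: ŷ = 19 + 71 = 90; r = 91.5 − 90 = 1.5
x=77: ŷ = 19 + 77 = 96; r = 97 − 96 = 1
x=84: ŷ = 19 + 84 = 103; r = 103 − 103 = 0
x=89: ŷ = 19 + 89 = 108; r = 106 − 108 = -2
x=99: ŷ = 19 + 99 = 118; r = 118 − 118 = 0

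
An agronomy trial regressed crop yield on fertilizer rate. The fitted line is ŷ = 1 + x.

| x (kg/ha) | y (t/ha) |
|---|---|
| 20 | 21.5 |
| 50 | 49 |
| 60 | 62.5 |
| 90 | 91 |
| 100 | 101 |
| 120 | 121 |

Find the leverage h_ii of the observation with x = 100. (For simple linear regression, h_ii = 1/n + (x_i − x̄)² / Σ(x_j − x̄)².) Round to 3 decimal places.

h = 0.272

x̄ = (20 + 50 + 60 + 90 + 100 + 120)/6 = 73.3333
Σ(x − x̄)² = 2844.44 + 544.444 + 177.778 + 277.778 + 711.111 + 2177.78 = 6733.33
h = 1/6 + (26.6667)²/6733.33 = 0.166667 + 0.105611 = 0.272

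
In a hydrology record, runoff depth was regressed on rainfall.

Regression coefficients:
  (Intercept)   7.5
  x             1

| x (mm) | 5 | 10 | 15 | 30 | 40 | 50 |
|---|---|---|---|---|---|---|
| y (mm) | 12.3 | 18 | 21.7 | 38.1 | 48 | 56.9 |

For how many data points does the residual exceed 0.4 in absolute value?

x=5: ŷ = 7.5 + 5 = 12.5; e = 12.3 − 12.5 = -0.2
x=10: ŷ = 7.5 + 10 = 17.5; e = 18 − 17.5 = 0.5
x=15: ŷ = 7.5 + 15 = 22.5; e = 21.7 − 22.5 = -0.8
x=30: ŷ = 7.5 + 30 = 37.5; e = 38.1 − 37.5 = 0.6
x=40: ŷ = 7.5 + 40 = 47.5; e = 48 − 47.5 = 0.5
x=50: ŷ = 7.5 + 50 = 57.5; e = 56.9 − 57.5 = -0.6
|e| > 0.4: x=10 (|e|=0.5), x=15 (|e|=0.8), x=30 (|e|=0.6), x=40 (|e|=0.5), x=50 (|e|=0.6) → 5

5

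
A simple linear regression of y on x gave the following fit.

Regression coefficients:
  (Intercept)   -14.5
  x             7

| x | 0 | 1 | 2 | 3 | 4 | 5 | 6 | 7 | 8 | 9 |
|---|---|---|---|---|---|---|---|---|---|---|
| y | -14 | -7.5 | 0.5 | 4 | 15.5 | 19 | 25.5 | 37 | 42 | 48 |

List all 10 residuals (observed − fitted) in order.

x=0: ŷ = -14.5 + 7·0 = -14.5; e = -14 − (-14.5) = 0.5
x=1: ŷ = -14.5 + 7·1 = -7.5; e = -7.5 − (-7.5) = 0
x=2: ŷ = -14.5 + 7·2 = -0.5; e = 0.5 − (-0.5) = 1
x=3: ŷ = -14.5 + 7·3 = 6.5; e = 4 − 6.5 = -2.5
x=4: ŷ = -14.5 + 7·4 = 13.5; e = 15.5 − 13.5 = 2
x=5: ŷ = -14.5 + 7·5 = 20.5; e = 19 − 20.5 = -1.5
x=6: ŷ = -14.5 + 7·6 = 27.5; e = 25.5 − 27.5 = -2
x=7: ŷ = -14.5 + 7·7 = 34.5; e = 37 − 34.5 = 2.5
x=8: ŷ = -14.5 + 7·8 = 41.5; e = 42 − 41.5 = 0.5
x=9: ŷ = -14.5 + 7·9 = 48.5; e = 48 − 48.5 = -0.5

0.5, 0, 1, -2.5, 2, -1.5, -2, 2.5, 0.5, -0.5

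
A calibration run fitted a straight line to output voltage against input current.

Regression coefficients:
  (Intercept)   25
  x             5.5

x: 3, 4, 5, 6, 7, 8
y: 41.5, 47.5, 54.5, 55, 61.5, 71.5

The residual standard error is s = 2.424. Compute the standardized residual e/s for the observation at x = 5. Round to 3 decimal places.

ŷ = 25 + 5.5·5 = 52.5
e = 54.5 − 52.5 = 2
e/s = 2 / 2.424 = 0.825

0.825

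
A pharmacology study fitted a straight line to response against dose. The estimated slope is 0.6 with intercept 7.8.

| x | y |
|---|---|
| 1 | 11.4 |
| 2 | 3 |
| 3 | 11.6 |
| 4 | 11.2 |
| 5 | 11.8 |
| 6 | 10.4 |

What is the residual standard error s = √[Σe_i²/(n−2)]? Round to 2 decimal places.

s = 3.61

x=1: ŷ = 7.8 + 0.6·1 = 8.4; e = 11.4 − 8.4 = 3
x=2: ŷ = 7.8 + 0.6·2 = 9; e = 3 − 9 = -6
x=3: ŷ = 7.8 + 0.6·3 = 9.6; e = 11.6 − 9.6 = 2
x=4: ŷ = 7.8 + 0.6·4 = 10.2; e = 11.2 − 10.2 = 1
x=5: ŷ = 7.8 + 0.6·5 = 10.8; e = 11.8 − 10.8 = 1
x=6: ŷ = 7.8 + 0.6·6 = 11.4; e = 10.4 − 11.4 = -1
SSE = 9 + 36 + 4 + 1 + 1 + 1 = 52
s = √(52/4) = √13 ≈ 3.61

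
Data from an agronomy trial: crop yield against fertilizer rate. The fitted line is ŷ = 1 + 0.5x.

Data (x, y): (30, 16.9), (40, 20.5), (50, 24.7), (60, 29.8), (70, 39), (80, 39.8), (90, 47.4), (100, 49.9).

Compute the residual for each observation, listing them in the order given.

x=30: ŷ = 1 + 0.5·30 = 16; r = 16.9 − 16 = 0.9
x=40: ŷ = 1 + 0.5·40 = 21; r = 20.5 − 21 = -0.5
x=50: ŷ = 1 + 0.5·50 = 26; r = 24.7 − 26 = -1.3
x=60: ŷ = 1 + 0.5·60 = 31; r = 29.8 − 31 = -1.2
x=70: ŷ = 1 + 0.5·70 = 36; r = 39 − 36 = 3
x=80: ŷ = 1 + 0.5·80 = 41; r = 39.8 − 41 = -1.2
x=90: ŷ = 1 + 0.5·90 = 46; r = 47.4 − 46 = 1.4
x=100: ŷ = 1 + 0.5·100 = 51; r = 49.9 − 51 = -1.1

0.9, -0.5, -1.3, -1.2, 3, -1.2, 1.4, -1.1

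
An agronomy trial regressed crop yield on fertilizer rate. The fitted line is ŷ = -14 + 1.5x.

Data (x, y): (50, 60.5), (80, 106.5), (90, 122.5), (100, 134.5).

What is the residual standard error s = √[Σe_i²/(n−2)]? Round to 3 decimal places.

x=50: ŷ = -14 + 1.5·50 = 61; e = 60.5 − 61 = -0.5
x=80: ŷ = -14 + 1.5·80 = 106; e = 106.5 − 106 = 0.5
x=90: ŷ = -14 + 1.5·90 = 121; e = 122.5 − 121 = 1.5
x=100: ŷ = -14 + 1.5·100 = 136; e = 134.5 − 136 = -1.5
SSE = 0.25 + 0.25 + 2.25 + 2.25 = 5
s = √(5/2) = √2.5 ≈ 1.581

s = 1.581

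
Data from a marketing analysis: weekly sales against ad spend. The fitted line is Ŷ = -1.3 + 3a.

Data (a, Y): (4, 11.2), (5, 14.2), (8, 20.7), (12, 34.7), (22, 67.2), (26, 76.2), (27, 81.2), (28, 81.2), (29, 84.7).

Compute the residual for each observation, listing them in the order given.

0.5, 0.5, -2, 0, 2.5, -0.5, 1.5, -1.5, -1

a=4: Ŷ = -1.3 + 3·4 = 10.7; r = 11.2 − 10.7 = 0.5
a=5: Ŷ = -1.3 + 3·5 = 13.7; r = 14.2 − 13.7 = 0.5
a=8: Ŷ = -1.3 + 3·8 = 22.7; r = 20.7 − 22.7 = -2
a=12: Ŷ = -1.3 + 3·12 = 34.7; r = 34.7 − 34.7 = 0
a=22: Ŷ = -1.3 + 3·22 = 64.7; r = 67.2 − 64.7 = 2.5
a=26: Ŷ = -1.3 + 3·26 = 76.7; r = 76.2 − 76.7 = -0.5
a=27: Ŷ = -1.3 + 3·27 = 79.7; r = 81.2 − 79.7 = 1.5
a=28: Ŷ = -1.3 + 3·28 = 82.7; r = 81.2 − 82.7 = -1.5
a=29: Ŷ = -1.3 + 3·29 = 85.7; r = 84.7 − 85.7 = -1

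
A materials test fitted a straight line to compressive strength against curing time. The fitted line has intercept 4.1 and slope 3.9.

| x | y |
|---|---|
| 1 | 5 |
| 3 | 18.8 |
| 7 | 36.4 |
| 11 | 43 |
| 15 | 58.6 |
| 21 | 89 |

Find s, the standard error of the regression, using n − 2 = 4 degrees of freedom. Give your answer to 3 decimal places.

x=1: ŷ = 4.1 + 3.9·1 = 8; e = 5 − 8 = -3
x=3: ŷ = 4.1 + 3.9·3 = 15.8; e = 18.8 − 15.8 = 3
x=7: ŷ = 4.1 + 3.9·7 = 31.4; e = 36.4 − 31.4 = 5
x=11: ŷ = 4.1 + 3.9·11 = 47; e = 43 − 47 = -4
x=15: ŷ = 4.1 + 3.9·15 = 62.6; e = 58.6 − 62.6 = -4
x=21: ŷ = 4.1 + 3.9·21 = 86; e = 89 − 86 = 3
SSE = 9 + 9 + 25 + 16 + 16 + 9 = 84
s = √(84/4) = √21 ≈ 4.583

s = 4.583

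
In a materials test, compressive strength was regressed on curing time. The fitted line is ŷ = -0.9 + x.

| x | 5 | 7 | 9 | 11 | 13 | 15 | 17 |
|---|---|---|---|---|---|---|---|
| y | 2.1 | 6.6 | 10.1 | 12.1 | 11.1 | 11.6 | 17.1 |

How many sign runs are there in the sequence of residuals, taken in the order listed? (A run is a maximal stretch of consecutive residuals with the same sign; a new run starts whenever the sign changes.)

4 runs

x=5: ŷ = -0.9 + 5 = 4.1; e = 2.1 − 4.1 = -2
x=7: ŷ = -0.9 + 7 = 6.1; e = 6.6 − 6.1 = 0.5
x=9: ŷ = -0.9 + 9 = 8.1; e = 10.1 − 8.1 = 2
x=11: ŷ = -0.9 + 11 = 10.1; e = 12.1 − 10.1 = 2
x=13: ŷ = -0.9 + 13 = 12.1; e = 11.1 − 12.1 = -1
x=15: ŷ = -0.9 + 15 = 14.1; e = 11.6 − 14.1 = -2.5
x=17: ŷ = -0.9 + 17 = 16.1; e = 17.1 − 16.1 = 1
Signs: − + + + − − +
Runs: −×1, +×3, −×2, +×1 → 4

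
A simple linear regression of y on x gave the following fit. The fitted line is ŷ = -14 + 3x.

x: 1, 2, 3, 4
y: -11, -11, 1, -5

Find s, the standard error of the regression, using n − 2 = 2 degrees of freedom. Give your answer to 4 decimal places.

s = 5.1962

x=1: ŷ = -14 + 3·1 = -11; e = -11 − (-11) = 0
x=2: ŷ = -14 + 3·2 = -8; e = -11 − (-8) = -3
x=3: ŷ = -14 + 3·3 = -5; e = 1 − (-5) = 6
x=4: ŷ = -14 + 3·4 = -2; e = -5 − (-2) = -3
SSE = 0 + 9 + 36 + 9 = 54
s = √(54/2) = √27 ≈ 5.1962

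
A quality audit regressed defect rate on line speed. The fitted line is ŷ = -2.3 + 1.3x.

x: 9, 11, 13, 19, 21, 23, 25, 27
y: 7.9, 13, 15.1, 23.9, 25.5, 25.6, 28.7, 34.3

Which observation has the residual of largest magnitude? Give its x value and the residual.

x = 23, e = -2

x=9: ŷ = -2.3 + 1.3·9 = 9.4; e = 7.9 − 9.4 = -1.5
x=11: ŷ = -2.3 + 1.3·11 = 12; e = 13 − 12 = 1
x=13: ŷ = -2.3 + 1.3·13 = 14.6; e = 15.1 − 14.6 = 0.5
x=19: ŷ = -2.3 + 1.3·19 = 22.4; e = 23.9 − 22.4 = 1.5
x=21: ŷ = -2.3 + 1.3·21 = 25; e = 25.5 − 25 = 0.5
x=23: ŷ = -2.3 + 1.3·23 = 27.6; e = 25.6 − 27.6 = -2
x=25: ŷ = -2.3 + 1.3·25 = 30.2; e = 28.7 − 30.2 = -1.5
x=27: ŷ = -2.3 + 1.3·27 = 32.8; e = 34.3 − 32.8 = 1.5
Largest |e| is 2 at x = 23, residual -2.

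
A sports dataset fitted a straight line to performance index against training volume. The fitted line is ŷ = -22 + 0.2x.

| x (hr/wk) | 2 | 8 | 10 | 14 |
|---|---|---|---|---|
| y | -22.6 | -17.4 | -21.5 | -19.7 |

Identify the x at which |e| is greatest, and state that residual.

x=2: ŷ = -22 + 0.2·2 = -21.6; e = -22.6 − (-21.6) = -1
x=8: ŷ = -22 + 0.2·8 = -20.4; e = -17.4 − (-20.4) = 3
x=10: ŷ = -22 + 0.2·10 = -20; e = -21.5 − (-20) = -1.5
x=14: ŷ = -22 + 0.2·14 = -19.2; e = -19.7 − (-19.2) = -0.5
Largest |e| is 3 at x = 8, residual 3.

x = 8, e = 3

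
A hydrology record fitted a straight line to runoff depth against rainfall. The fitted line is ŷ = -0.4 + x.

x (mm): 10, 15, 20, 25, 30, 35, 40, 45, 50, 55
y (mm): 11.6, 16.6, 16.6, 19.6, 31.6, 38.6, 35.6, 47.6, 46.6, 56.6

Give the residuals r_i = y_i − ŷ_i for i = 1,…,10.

2, 2, -3, -5, 2, 4, -4, 3, -3, 2

x=10: ŷ = -0.4 + 10 = 9.6; r = 11.6 − 9.6 = 2
x=15: ŷ = -0.4 + 15 = 14.6; r = 16.6 − 14.6 = 2
x=20: ŷ = -0.4 + 20 = 19.6; r = 16.6 − 19.6 = -3
x=25: ŷ = -0.4 + 25 = 24.6; r = 19.6 − 24.6 = -5
x=30: ŷ = -0.4 + 30 = 29.6; r = 31.6 − 29.6 = 2
x=35: ŷ = -0.4 + 35 = 34.6; r = 38.6 − 34.6 = 4
x=40: ŷ = -0.4 + 40 = 39.6; r = 35.6 − 39.6 = -4
x=45: ŷ = -0.4 + 45 = 44.6; r = 47.6 − 44.6 = 3
x=50: ŷ = -0.4 + 50 = 49.6; r = 46.6 − 49.6 = -3
x=55: ŷ = -0.4 + 55 = 54.6; r = 56.6 − 54.6 = 2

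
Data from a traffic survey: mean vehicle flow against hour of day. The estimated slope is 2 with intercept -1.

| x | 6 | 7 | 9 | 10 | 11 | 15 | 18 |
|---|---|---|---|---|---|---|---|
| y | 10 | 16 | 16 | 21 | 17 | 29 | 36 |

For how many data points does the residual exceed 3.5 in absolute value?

x=6: ŷ = -1 + 2·6 = 11; e = 10 − 11 = -1
x=7: ŷ = -1 + 2·7 = 13; e = 16 − 13 = 3
x=9: ŷ = -1 + 2·9 = 17; e = 16 − 17 = -1
x=10: ŷ = -1 + 2·10 = 19; e = 21 − 19 = 2
x=11: ŷ = -1 + 2·11 = 21; e = 17 − 21 = -4
x=15: ŷ = -1 + 2·15 = 29; e = 29 − 29 = 0
x=18: ŷ = -1 + 2·18 = 35; e = 36 − 35 = 1
|e| > 3.5: x=11 (|e|=4) → 1

1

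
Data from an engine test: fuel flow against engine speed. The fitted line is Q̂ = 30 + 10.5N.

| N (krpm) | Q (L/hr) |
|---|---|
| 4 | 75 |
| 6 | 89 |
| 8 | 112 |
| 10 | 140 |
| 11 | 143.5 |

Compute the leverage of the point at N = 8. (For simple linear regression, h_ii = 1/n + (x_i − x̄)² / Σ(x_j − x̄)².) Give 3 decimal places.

N̄ = (4 + 6 + 8 + 10 + 11)/5 = 7.8
Σ(N − N̄)² = 14.44 + 3.24 + 0.04 + 4.84 + 10.24 = 32.8
h = 1/5 + (0.2)²/32.8 = 0.2 + 0.00121951 = 0.201

h = 0.201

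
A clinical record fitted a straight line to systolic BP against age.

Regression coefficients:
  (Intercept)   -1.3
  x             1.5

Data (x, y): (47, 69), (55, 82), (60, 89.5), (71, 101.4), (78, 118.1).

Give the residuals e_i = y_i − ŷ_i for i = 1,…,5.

-0.2, 0.8, 0.8, -3.8, 2.4

x=47: ŷ = -1.3 + 1.5·47 = 69.2; e = 69 − 69.2 = -0.2
x=55: ŷ = -1.3 + 1.5·55 = 81.2; e = 82 − 81.2 = 0.8
x=60: ŷ = -1.3 + 1.5·60 = 88.7; e = 89.5 − 88.7 = 0.8
x=71: ŷ = -1.3 + 1.5·71 = 105.2; e = 101.4 − 105.2 = -3.8
x=78: ŷ = -1.3 + 1.5·78 = 115.7; e = 118.1 − 115.7 = 2.4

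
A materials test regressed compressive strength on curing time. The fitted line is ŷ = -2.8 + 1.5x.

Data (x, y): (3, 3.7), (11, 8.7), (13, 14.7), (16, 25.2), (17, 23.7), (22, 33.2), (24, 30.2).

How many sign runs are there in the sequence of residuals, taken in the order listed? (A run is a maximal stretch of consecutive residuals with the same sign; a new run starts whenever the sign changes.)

4 runs

x=3: ŷ = -2.8 + 1.5·3 = 1.7; r = 3.7 − 1.7 = 2
x=11: ŷ = -2.8 + 1.5·11 = 13.7; r = 8.7 − 13.7 = -5
x=13: ŷ = -2.8 + 1.5·13 = 16.7; r = 14.7 − 16.7 = -2
x=16: ŷ = -2.8 + 1.5·16 = 21.2; r = 25.2 − 21.2 = 4
x=17: ŷ = -2.8 + 1.5·17 = 22.7; r = 23.7 − 22.7 = 1
x=22: ŷ = -2.8 + 1.5·22 = 30.2; r = 33.2 − 30.2 = 3
x=24: ŷ = -2.8 + 1.5·24 = 33.2; r = 30.2 − 33.2 = -3
Signs: + − − + + + −
Runs: +×1, −×2, +×3, −×1 → 4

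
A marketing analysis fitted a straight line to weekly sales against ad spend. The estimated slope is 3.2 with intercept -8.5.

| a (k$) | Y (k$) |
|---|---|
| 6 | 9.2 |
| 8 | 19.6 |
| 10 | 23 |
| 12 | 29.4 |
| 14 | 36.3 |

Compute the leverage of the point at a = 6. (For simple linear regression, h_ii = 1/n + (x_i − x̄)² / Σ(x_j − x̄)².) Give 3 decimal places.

ā = (6 + 8 + 10 + 12 + 14)/5 = 10
Σ(a − ā)² = 16 + 4 + 0 + 4 + 16 = 40
h = 1/5 + (-4)²/40 = 0.2 + 0.4 = 0.600

h = 0.600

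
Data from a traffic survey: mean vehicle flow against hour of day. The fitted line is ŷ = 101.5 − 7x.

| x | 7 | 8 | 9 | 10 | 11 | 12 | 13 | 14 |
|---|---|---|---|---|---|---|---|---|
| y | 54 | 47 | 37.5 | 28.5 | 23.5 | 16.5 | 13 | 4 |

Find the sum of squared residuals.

SSE = 23

x=7: ŷ = 101.5 − 7·7 = 52.5; r = 54 − 52.5 = 1.5
x=8: ŷ = 101.5 − 7·8 = 45.5; r = 47 − 45.5 = 1.5
x=9: ŷ = 101.5 − 7·9 = 38.5; r = 37.5 − 38.5 = -1
x=10: ŷ = 101.5 − 7·10 = 31.5; r = 28.5 − 31.5 = -3
x=11: ŷ = 101.5 − 7·11 = 24.5; r = 23.5 − 24.5 = -1
x=12: ŷ = 101.5 − 7·12 = 17.5; r = 16.5 − 17.5 = -1
x=13: ŷ = 101.5 − 7·13 = 10.5; r = 13 − 10.5 = 2.5
x=14: ŷ = 101.5 − 7·14 = 3.5; r = 4 − 3.5 = 0.5
SSE = 2.25 + 2.25 + 1 + 9 + 1 + 1 + 6.25 + 0.25 = 23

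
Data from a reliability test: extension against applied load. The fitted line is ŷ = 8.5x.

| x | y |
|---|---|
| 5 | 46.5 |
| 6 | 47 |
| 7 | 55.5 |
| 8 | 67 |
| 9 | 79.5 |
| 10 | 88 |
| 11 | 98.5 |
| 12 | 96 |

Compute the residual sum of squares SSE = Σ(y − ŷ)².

x=5: ŷ = 8.5·5 = 42.5; r = 46.5 − 42.5 = 4
x=6: ŷ = 8.5·6 = 51; r = 47 − 51 = -4
x=7: ŷ = 8.5·7 = 59.5; r = 55.5 − 59.5 = -4
x=8: ŷ = 8.5·8 = 68; r = 67 − 68 = -1
x=9: ŷ = 8.5·9 = 76.5; r = 79.5 − 76.5 = 3
x=10: ŷ = 8.5·10 = 85; r = 88 − 85 = 3
x=11: ŷ = 8.5·11 = 93.5; r = 98.5 − 93.5 = 5
x=12: ŷ = 8.5·12 = 102; r = 96 − 102 = -6
SSE = 16 + 16 + 16 + 1 + 9 + 9 + 25 + 36 = 128

SSE = 128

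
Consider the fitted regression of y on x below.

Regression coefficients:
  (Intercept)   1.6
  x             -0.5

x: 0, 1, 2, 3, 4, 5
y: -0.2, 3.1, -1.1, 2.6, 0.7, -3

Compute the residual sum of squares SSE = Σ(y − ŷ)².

x=0: ŷ = 1.6 − 0.5·0 = 1.6; e = -0.2 − 1.6 = -1.8
x=1: ŷ = 1.6 − 0.5·1 = 1.1; e = 3.1 − 1.1 = 2
x=2: ŷ = 1.6 − 0.5·2 = 0.6; e = -1.1 − 0.6 = -1.7
x=3: ŷ = 1.6 − 0.5·3 = 0.1; e = 2.6 − 0.1 = 2.5
x=4: ŷ = 1.6 − 0.5·4 = -0.4; e = 0.7 − (-0.4) = 1.1
x=5: ŷ = 1.6 − 0.5·5 = -0.9; e = -3 − (-0.9) = -2.1
SSE = 3.24 + 4 + 2.89 + 6.25 + 1.21 + 4.41 = 22

SSE = 22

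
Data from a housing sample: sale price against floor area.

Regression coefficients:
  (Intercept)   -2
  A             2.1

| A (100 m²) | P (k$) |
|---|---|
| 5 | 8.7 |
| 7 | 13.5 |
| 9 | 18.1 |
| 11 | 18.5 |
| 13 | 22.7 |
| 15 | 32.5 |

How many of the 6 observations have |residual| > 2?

A=5: ŷ = -2 + 2.1·5 = 8.5; r = 8.7 − 8.5 = 0.2
A=7: ŷ = -2 + 2.1·7 = 12.7; r = 13.5 − 12.7 = 0.8
A=9: ŷ = -2 + 2.1·9 = 16.9; r = 18.1 − 16.9 = 1.2
A=11: ŷ = -2 + 2.1·11 = 21.1; r = 18.5 − 21.1 = -2.6
A=13: ŷ = -2 + 2.1·13 = 25.3; r = 22.7 − 25.3 = -2.6
A=15: ŷ = -2 + 2.1·15 = 29.5; r = 32.5 − 29.5 = 3
|r| > 2: A=11 (|r|=2.6), A=13 (|r|=2.6), A=15 (|r|=3) → 3

3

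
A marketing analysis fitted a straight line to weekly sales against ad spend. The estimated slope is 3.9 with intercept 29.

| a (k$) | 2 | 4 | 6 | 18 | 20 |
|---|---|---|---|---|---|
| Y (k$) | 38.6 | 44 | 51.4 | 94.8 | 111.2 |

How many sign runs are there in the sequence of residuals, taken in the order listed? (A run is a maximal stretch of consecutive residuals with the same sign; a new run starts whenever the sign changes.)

3 runs

a=2: ŷ = 29 + 3.9·2 = 36.8; e = 38.6 − 36.8 = 1.8
a=4: ŷ = 29 + 3.9·4 = 44.6; e = 44 − 44.6 = -0.6
a=6: ŷ = 29 + 3.9·6 = 52.4; e = 51.4 − 52.4 = -1
a=18: ŷ = 29 + 3.9·18 = 99.2; e = 94.8 − 99.2 = -4.4
a=20: ŷ = 29 + 3.9·20 = 107; e = 111.2 − 107 = 4.2
Signs: + − − − +
Runs: +×1, −×3, +×1 → 3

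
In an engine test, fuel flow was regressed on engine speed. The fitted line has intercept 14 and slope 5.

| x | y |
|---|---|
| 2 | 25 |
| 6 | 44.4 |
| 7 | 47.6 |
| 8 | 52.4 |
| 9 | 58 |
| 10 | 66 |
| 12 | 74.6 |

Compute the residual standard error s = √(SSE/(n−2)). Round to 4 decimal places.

x=2: ŷ = 14 + 5·2 = 24; e = 25 − 24 = 1
x=6: ŷ = 14 + 5·6 = 44; e = 44.4 − 44 = 0.4
x=7: ŷ = 14 + 5·7 = 49; e = 47.6 − 49 = -1.4
x=8: ŷ = 14 + 5·8 = 54; e = 52.4 − 54 = -1.6
x=9: ŷ = 14 + 5·9 = 59; e = 58 − 59 = -1
x=10: ŷ = 14 + 5·10 = 64; e = 66 − 64 = 2
x=12: ŷ = 14 + 5·12 = 74; e = 74.6 − 74 = 0.6
SSE = 1 + 0.16 + 1.96 + 2.56 + 1 + 4 + 0.36 = 11.04
s = √(11.04/5) = √2.208 ≈ 1.4859

s = 1.4859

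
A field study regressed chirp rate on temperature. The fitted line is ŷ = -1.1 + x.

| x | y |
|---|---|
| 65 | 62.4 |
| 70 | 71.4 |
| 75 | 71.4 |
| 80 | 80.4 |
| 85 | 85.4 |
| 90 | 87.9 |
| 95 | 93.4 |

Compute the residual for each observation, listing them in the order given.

x=65: ŷ = -1.1 + 65 = 63.9; e = 62.4 − 63.9 = -1.5
x=70: ŷ = -1.1 + 70 = 68.9; e = 71.4 − 68.9 = 2.5
x=75: ŷ = -1.1 + 75 = 73.9; e = 71.4 − 73.9 = -2.5
x=80: ŷ = -1.1 + 80 = 78.9; e = 80.4 − 78.9 = 1.5
x=85: ŷ = -1.1 + 85 = 83.9; e = 85.4 − 83.9 = 1.5
x=90: ŷ = -1.1 + 90 = 88.9; e = 87.9 − 88.9 = -1
x=95: ŷ = -1.1 + 95 = 93.9; e = 93.4 − 93.9 = -0.5

-1.5, 2.5, -2.5, 1.5, 1.5, -1, -0.5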